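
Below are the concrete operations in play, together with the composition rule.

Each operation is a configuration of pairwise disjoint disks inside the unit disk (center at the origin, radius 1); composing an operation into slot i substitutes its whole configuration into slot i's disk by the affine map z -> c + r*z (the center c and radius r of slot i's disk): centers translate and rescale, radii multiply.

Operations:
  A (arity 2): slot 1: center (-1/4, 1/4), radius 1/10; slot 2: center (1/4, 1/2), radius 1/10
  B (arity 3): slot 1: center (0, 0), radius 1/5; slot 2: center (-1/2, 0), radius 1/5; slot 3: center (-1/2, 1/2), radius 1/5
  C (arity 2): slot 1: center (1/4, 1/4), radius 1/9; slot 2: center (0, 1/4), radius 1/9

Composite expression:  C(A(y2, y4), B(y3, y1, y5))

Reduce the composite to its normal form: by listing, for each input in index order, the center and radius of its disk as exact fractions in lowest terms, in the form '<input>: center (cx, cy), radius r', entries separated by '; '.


y1: center (-1/18, 1/4), radius 1/45; y2: center (2/9, 5/18), radius 1/90; y3: center (0, 1/4), radius 1/45; y4: center (5/18, 11/36), radius 1/90; y5: center (-1/18, 11/36), radius 1/45

Only the slot chain above each y matters under C; compose those maps.
input y2: composing its 2 substitution steps yields center (2/9, 5/18), radius 1/90
input y4: composing its 2 substitution steps yields center (5/18, 11/36), radius 1/90
input y3: composing its 2 substitution steps yields center (0, 1/4), radius 1/45
input y1: composing its 2 substitution steps yields center (-1/18, 1/4), radius 1/45
input y5: composing its 2 substitution steps yields center (-1/18, 11/36), radius 1/45


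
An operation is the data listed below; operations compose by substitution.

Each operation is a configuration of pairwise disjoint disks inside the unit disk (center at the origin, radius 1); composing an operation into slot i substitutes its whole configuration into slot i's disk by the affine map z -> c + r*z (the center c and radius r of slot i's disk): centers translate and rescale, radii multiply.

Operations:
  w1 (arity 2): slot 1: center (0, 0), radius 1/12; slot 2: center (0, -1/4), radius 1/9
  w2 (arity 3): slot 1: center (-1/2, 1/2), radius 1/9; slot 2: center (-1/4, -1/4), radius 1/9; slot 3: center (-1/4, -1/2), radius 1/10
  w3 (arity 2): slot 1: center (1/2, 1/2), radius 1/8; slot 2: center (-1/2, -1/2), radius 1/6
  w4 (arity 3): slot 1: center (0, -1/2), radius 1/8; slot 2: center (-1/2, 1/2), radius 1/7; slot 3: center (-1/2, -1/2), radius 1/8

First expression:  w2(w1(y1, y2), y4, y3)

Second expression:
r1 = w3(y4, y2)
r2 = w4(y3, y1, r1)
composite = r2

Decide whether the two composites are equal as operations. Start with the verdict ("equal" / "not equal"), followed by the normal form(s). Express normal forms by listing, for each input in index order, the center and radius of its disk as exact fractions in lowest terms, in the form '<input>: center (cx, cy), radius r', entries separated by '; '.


not equal; the first gives y1: center (-1/2, 1/2), radius 1/108; y2: center (-1/2, 17/36), radius 1/81; y3: center (-1/4, -1/2), radius 1/10; y4: center (-1/4, -1/4), radius 1/9 and the second y1: center (-1/2, 1/2), radius 1/7; y2: center (-9/16, -9/16), radius 1/48; y3: center (0, -1/2), radius 1/8; y4: center (-7/16, -7/16), radius 1/64

The first composite normalizes to y1: center (-1/2, 1/2), radius 1/108; y2: center (-1/2, 17/36), radius 1/81; y3: center (-1/4, -1/2), radius 1/10; y4: center (-1/4, -1/4), radius 1/9
The second composite normalizes to y1: center (-1/2, 1/2), radius 1/7; y2: center (-9/16, -9/16), radius 1/48; y3: center (0, -1/2), radius 1/8; y4: center (-7/16, -7/16), radius 1/64
The forms do not match — not equal.


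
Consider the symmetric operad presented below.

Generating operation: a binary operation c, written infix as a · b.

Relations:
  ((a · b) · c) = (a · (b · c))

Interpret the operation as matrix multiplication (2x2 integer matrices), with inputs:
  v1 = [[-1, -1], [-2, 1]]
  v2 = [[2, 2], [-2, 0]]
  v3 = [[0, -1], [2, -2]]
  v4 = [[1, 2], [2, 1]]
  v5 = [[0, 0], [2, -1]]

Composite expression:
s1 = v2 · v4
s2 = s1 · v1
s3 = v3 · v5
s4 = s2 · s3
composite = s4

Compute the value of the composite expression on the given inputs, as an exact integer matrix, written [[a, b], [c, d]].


[[36, -18], [-12, 6]]

(v2 · v4) = [[6, 6], [-2, -4]]
((v2 · v4) · v1) = [[-18, 0], [10, -2]]
(v3 · v5) = [[-2, 1], [-4, 2]]
(((v2 · v4) · v1) · (v3 · v5)) = [[36, -18], [-12, 6]]


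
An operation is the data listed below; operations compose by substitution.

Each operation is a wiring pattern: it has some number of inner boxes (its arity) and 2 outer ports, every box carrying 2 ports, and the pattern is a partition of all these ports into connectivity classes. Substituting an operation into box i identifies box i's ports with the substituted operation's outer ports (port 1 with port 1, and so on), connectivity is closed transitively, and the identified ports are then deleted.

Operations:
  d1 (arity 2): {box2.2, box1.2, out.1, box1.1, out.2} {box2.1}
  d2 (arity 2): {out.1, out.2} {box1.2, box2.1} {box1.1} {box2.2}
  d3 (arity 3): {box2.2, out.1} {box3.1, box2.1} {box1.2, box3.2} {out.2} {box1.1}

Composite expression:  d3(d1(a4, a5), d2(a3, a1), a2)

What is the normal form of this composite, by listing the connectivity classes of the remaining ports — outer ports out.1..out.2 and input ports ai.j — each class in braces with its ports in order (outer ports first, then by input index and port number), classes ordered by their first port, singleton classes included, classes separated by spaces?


Substituting into d3 glues patterns; closure does the rest.
through d1, on inputs (a4, a5): {out.1, out.2, a4.1, a4.2, a5.2} {a5.1} (out.j = stage outer ports)
through d2, on inputs (a3, a1): {out.1, out.2} {a1.1, a3.2} {a1.2} {a3.1} (out.j = stage outer ports)
through d3, on inputs (a4, a5, a3, a1, a2): {out.1, a2.1} {out.2} {a1.1, a3.2} {a1.2} {a2.2, a4.1, a4.2, a5.2} {a3.1} {a5.1} (out.j = stage outer ports)

{out.1, a2.1} {out.2} {a1.1, a3.2} {a1.2} {a2.2, a4.1, a4.2, a5.2} {a3.1} {a5.1}


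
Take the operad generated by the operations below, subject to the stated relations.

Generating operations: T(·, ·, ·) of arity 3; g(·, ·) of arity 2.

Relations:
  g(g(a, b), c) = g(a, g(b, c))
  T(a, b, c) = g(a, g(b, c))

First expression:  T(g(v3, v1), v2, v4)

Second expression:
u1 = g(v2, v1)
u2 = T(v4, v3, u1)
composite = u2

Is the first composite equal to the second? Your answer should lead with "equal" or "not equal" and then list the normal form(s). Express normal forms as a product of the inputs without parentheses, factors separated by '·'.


not equal — first v3 · v1 · v2 · v4, second v4 · v3 · v2 · v1

The first expression, normalized: v3 · v1 · v2 · v4
The second expression, normalized: v4 · v3 · v2 · v1
They disagree, so not equal.


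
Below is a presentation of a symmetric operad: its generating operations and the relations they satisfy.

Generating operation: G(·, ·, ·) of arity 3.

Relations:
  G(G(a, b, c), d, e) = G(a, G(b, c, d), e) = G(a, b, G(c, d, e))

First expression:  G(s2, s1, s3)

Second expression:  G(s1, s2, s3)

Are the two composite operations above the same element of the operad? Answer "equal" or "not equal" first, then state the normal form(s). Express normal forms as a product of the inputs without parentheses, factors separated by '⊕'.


Reducing the first expression gives s2 ⊕ s1 ⊕ s3
Reducing the second expression gives s1 ⊕ s2 ⊕ s3
The normal forms differ: not equal.

not equal: they reduce to s2 ⊕ s1 ⊕ s3 and s1 ⊕ s2 ⊕ s3


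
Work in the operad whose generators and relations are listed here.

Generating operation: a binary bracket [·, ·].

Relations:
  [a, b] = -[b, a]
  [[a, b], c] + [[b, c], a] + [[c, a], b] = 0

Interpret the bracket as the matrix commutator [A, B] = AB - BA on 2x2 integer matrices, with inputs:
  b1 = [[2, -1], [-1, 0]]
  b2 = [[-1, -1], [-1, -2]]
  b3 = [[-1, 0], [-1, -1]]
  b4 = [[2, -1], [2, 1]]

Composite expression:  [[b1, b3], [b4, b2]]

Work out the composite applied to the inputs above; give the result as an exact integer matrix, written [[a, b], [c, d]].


[b1, b3] = [[1, 0], [2, -1]]
[b4, b2] = [[3, 0], [3, -3]]
[[b1, b3], [b4, b2]] = [[0, 0], [6, 0]]

[[0, 0], [6, 0]]


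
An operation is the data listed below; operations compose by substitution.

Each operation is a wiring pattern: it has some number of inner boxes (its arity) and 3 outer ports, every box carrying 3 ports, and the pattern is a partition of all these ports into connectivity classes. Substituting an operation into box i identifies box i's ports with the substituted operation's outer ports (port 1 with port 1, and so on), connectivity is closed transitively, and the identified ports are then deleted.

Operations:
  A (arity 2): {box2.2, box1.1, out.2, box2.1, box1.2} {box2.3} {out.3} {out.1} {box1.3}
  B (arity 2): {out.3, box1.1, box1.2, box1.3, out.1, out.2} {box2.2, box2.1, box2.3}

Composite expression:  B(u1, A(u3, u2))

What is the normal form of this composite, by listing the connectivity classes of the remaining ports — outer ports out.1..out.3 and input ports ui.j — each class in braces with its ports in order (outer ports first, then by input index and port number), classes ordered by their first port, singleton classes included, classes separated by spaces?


Two ports join when wires chain via B-identified ports.
the subtree at A composes to {out.1} {out.2, u2.1, u2.2, u3.1, u3.2} {out.3} {u2.3} {u3.3} on (u3, u2); out.j = own outer ports
the subtree at B composes to {out.1, out.2, out.3, u1.1, u1.2, u1.3} {u2.1, u2.2, u3.1, u3.2} {u2.3} {u3.3} on (u1, u3, u2); out.j = own outer ports

{out.1, out.2, out.3, u1.1, u1.2, u1.3} {u2.1, u2.2, u3.1, u3.2} {u2.3} {u3.3}


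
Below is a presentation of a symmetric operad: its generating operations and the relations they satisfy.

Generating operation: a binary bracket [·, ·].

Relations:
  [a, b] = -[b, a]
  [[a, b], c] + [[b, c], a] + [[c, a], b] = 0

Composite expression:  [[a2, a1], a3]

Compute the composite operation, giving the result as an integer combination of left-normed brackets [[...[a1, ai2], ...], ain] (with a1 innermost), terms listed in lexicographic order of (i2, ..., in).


Left-normed coefficients sit on the a1-initial expansion words.
Composite bracket: [[a2, a1], a3]
The bracket unfolds into 4 signed words via [a, b] = ab - ba (2^2 = 4).
Keep just the words that open with a1:
  from a1a2a3, sign -1: term -[[a1, a2], a3]

-[[a1, a2], a3]


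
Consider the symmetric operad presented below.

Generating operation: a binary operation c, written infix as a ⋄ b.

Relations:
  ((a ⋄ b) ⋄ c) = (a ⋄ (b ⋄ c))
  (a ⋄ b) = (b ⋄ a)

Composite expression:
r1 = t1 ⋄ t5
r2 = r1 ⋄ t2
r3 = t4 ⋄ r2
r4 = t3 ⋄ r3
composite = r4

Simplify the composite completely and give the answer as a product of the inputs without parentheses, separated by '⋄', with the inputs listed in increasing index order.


Any arrangement under c is one operation, so sort the t-inputs.
(t1 ⋄ t5) unparenthesizes to t1 ⋄ t5
((t1 ⋄ t5) ⋄ t2) unparenthesizes to t1 ⋄ t5 ⋄ t2
(t4 ⋄ ((t1 ⋄ t5) ⋄ t2)) unparenthesizes to t4 ⋄ t1 ⋄ t5 ⋄ t2
(t3 ⋄ (t4 ⋄ ((t1 ⋄ t5) ⋄ t2))) unparenthesizes to t3 ⋄ t4 ⋄ t1 ⋄ t5 ⋄ t2
putting the inputs in ascending order: t1 ⋄ t2 ⋄ t3 ⋄ t4 ⋄ t5

t1 ⋄ t2 ⋄ t3 ⋄ t4 ⋄ t5


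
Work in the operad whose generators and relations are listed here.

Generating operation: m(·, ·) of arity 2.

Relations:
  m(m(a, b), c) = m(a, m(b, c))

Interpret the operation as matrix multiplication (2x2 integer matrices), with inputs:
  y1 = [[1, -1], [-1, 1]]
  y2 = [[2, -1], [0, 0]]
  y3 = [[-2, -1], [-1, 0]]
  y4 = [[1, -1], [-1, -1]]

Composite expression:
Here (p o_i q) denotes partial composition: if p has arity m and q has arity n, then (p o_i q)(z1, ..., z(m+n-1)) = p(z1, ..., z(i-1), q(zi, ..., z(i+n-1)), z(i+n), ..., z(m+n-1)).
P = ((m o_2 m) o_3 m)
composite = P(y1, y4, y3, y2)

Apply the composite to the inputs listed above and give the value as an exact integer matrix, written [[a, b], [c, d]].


[[-8, 4], [8, -4]]

m(y3, y2) = [[-4, 2], [-2, 1]]
m(y4, m(y3, y2)) = [[-2, 1], [6, -3]]
m(y1, m(y4, m(y3, y2))) = [[-8, 4], [8, -4]]


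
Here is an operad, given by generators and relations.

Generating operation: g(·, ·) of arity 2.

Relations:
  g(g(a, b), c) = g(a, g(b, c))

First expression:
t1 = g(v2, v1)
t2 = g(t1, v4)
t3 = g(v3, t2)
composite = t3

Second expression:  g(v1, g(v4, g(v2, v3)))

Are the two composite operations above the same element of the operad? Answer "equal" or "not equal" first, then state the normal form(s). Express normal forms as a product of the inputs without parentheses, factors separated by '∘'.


In normal form, the first expression is v3 ∘ v2 ∘ v1 ∘ v4
In normal form, the second expression is v1 ∘ v4 ∘ v2 ∘ v3
Different reductions; not equal.

not equal: they reduce to v3 ∘ v2 ∘ v1 ∘ v4 and v1 ∘ v4 ∘ v2 ∘ v3


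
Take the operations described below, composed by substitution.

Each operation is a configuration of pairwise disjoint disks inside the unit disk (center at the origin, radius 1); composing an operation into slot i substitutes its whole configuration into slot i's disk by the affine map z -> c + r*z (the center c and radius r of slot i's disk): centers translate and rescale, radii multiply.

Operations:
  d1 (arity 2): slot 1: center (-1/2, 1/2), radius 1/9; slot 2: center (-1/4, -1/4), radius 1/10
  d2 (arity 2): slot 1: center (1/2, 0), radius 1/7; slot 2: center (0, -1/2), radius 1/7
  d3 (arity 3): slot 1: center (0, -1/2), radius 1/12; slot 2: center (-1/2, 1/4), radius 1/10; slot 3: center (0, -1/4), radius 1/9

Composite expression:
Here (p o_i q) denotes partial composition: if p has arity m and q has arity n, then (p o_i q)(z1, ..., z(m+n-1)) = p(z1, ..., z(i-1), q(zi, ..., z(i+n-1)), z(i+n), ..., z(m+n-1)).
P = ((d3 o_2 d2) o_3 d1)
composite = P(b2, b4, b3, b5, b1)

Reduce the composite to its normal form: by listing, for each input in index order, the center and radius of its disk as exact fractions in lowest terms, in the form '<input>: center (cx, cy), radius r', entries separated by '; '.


Each b-disk chains the slot maps above it in d3; radii multiply.
tracing b2 down its 1-map path: center (0, -1/2), radius 1/12
tracing b4 down its 2-map path: center (-9/20, 1/4), radius 1/70
tracing b3 down its 3-map path: center (-71/140, 29/140), radius 1/630
tracing b5 down its 3-map path: center (-141/280, 11/56), radius 1/700
tracing b1 down its 1-map path: center (0, -1/4), radius 1/9

b1: center (0, -1/4), radius 1/9; b2: center (0, -1/2), radius 1/12; b3: center (-71/140, 29/140), radius 1/630; b4: center (-9/20, 1/4), radius 1/70; b5: center (-141/280, 11/56), radius 1/700


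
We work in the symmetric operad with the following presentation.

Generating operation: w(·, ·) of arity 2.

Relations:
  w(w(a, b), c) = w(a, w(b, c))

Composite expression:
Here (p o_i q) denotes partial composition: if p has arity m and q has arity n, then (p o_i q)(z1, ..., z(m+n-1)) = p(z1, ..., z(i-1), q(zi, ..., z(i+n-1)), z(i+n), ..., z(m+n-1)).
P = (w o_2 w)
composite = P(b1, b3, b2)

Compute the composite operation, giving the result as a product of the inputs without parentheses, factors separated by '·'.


b1 · b3 · b2

The w-tree's shape is irrelevant; the b-reading-order decides.
w(b3, b2) linearizes to b3 · b2
w(b1, w(b3, b2)) linearizes to b1 · b3 · b2


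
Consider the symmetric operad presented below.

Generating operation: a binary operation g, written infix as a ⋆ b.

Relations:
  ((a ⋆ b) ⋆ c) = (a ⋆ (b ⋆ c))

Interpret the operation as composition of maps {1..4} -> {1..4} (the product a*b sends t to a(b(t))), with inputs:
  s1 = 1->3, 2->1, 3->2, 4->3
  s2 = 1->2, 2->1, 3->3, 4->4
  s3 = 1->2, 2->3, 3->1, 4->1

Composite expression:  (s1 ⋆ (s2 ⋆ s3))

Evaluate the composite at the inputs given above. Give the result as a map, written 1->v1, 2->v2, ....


1->3, 2->2, 3->1, 4->1

(s2 ⋆ s3) = 1->1, 2->3, 3->2, 4->2
(s1 ⋆ (s2 ⋆ s3)) = 1->3, 2->2, 3->1, 4->1


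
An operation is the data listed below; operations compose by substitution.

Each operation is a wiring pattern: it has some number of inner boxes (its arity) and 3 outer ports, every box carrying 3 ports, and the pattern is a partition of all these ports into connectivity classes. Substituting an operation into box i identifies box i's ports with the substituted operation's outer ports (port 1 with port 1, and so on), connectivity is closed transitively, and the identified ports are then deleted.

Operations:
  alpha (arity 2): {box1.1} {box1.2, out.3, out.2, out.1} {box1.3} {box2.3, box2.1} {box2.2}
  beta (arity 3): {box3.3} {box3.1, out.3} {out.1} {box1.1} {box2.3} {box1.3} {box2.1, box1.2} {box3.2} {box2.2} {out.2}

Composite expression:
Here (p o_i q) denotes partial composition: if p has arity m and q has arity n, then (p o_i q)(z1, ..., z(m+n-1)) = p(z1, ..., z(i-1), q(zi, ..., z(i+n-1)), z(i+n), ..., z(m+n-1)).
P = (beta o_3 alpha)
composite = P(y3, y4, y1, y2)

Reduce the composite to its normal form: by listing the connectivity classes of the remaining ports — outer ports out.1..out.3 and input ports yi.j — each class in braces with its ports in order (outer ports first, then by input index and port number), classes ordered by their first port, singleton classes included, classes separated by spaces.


{out.1} {out.2} {out.3, y1.2} {y1.1} {y1.3} {y2.1, y2.3} {y2.2} {y3.1} {y3.2, y4.1} {y3.3} {y4.2} {y4.3}

Connectivity passes through glued beta-boundaries; trace each wire chain.
after alpha, the pattern on (y1, y2) reads {out.1, out.2, out.3, y1.2} {y1.1} {y1.3} {y2.1, y2.3} {y2.2} (out.j = its outer ports)
after beta, the pattern on (y3, y4, y1, y2) reads {out.1} {out.2} {out.3, y1.2} {y1.1} {y1.3} {y2.1, y2.3} {y2.2} {y3.1} {y3.2, y4.1} {y3.3} {y4.2} {y4.3} (out.j = its outer ports)


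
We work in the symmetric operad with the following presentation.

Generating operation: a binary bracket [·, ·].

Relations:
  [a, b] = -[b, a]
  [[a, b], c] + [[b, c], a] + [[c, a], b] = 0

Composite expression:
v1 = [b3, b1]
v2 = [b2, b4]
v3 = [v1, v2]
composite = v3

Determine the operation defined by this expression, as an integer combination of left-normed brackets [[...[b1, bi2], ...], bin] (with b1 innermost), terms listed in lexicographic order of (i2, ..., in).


Antisymmetry and Jacobi reduce to b1-anchored left-normed brackets.
Composite bracket: [[b3, b1], [b2, b4]]
Each bracket splits as ab - ba, giving 8 signed words (2^3 = 8).
Coefficients come from the b1-initial words:
  from b1b3b2b4, sign -1: term -[[[b1, b3], b2], b4]
  from b1b3b4b2, sign +1: term +[[[b1, b3], b4], b2]

-[[[b1, b3], b2], b4] + [[[b1, b3], b4], b2]


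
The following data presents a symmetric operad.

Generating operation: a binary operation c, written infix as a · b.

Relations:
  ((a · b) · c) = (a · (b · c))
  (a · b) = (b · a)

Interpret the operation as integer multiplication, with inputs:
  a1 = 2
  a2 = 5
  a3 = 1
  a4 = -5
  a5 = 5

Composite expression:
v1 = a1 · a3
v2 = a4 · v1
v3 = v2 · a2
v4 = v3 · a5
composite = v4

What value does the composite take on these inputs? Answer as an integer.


-250

(a1 · a3) = 2
(a4 · (a1 · a3)) = -10
((a4 · (a1 · a3)) · a2) = -50
(((a4 · (a1 · a3)) · a2) · a5) = -250


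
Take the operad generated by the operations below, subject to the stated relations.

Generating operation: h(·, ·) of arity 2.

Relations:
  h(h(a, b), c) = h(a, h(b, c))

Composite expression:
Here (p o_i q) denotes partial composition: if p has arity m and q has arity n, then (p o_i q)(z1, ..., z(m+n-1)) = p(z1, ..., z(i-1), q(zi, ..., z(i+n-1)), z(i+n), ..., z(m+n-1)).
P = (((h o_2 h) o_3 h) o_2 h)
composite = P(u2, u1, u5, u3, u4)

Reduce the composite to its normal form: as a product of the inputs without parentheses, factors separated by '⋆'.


u2 ⋆ u1 ⋆ u5 ⋆ u3 ⋆ u4

All parenthesizations of h agree; list the u-inputs left to right.
h(u1, u5) unparenthesizes to u1 ⋆ u5
h(u3, u4) unparenthesizes to u3 ⋆ u4
h(h(u1, u5), h(u3, u4)) unparenthesizes to u1 ⋆ u5 ⋆ u3 ⋆ u4
h(u2, h(h(u1, u5), h(u3, u4))) unparenthesizes to u2 ⋆ u1 ⋆ u5 ⋆ u3 ⋆ u4


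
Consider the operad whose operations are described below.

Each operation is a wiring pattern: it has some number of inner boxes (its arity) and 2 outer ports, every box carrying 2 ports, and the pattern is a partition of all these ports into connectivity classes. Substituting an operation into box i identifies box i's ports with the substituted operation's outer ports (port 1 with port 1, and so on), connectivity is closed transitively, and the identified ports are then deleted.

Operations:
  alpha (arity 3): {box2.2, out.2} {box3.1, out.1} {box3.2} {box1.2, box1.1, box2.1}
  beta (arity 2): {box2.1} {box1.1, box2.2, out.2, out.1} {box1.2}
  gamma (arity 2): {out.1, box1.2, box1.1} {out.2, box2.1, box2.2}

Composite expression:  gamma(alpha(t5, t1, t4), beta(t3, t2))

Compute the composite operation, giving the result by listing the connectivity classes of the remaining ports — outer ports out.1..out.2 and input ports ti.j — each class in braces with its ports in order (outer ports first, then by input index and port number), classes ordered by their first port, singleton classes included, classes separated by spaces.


{out.1, t1.2, t4.1} {out.2, t2.2, t3.1} {t1.1, t5.1, t5.2} {t2.1} {t3.2} {t4.2}

Connectivity passes through glued gamma-boundaries; trace each wire chain.
alpha over (t5, t1, t4) gives {out.1, t4.1} {out.2, t1.2} {t1.1, t5.1, t5.2} {t4.2}, out.j being that stage's outer ports
beta over (t3, t2) gives {out.1, out.2, t2.2, t3.1} {t2.1} {t3.2}, out.j being that stage's outer ports
gamma over (t5, t1, t4, t3, t2) gives {out.1, t1.2, t4.1} {out.2, t2.2, t3.1} {t1.1, t5.1, t5.2} {t2.1} {t3.2} {t4.2}, out.j being that stage's outer ports


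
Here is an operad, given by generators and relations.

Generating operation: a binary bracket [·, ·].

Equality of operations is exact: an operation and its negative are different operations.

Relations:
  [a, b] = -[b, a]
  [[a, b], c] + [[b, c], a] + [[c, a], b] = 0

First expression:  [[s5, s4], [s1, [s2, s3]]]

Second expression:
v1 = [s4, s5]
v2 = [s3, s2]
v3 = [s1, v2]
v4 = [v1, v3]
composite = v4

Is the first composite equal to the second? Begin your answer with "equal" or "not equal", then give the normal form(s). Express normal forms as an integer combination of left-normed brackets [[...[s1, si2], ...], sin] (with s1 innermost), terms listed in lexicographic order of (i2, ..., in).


The first composite normalizes to [[[[s1, s2], s3], s4], s5] - [[[[s1, s2], s3], s5], s4] - [[[[s1, s3], s2], s4], s5] + [[[[s1, s3], s2], s5], s4]
The second composite normalizes to [[[[s1, s2], s3], s4], s5] - [[[[s1, s2], s3], s5], s4] - [[[[s1, s3], s2], s4], s5] + [[[[s1, s3], s2], s5], s4]
Same normal form: equal.

equal; both compose to [[[[s1, s2], s3], s4], s5] - [[[[s1, s2], s3], s5], s4] - [[[[s1, s3], s2], s4], s5] + [[[[s1, s3], s2], s5], s4]


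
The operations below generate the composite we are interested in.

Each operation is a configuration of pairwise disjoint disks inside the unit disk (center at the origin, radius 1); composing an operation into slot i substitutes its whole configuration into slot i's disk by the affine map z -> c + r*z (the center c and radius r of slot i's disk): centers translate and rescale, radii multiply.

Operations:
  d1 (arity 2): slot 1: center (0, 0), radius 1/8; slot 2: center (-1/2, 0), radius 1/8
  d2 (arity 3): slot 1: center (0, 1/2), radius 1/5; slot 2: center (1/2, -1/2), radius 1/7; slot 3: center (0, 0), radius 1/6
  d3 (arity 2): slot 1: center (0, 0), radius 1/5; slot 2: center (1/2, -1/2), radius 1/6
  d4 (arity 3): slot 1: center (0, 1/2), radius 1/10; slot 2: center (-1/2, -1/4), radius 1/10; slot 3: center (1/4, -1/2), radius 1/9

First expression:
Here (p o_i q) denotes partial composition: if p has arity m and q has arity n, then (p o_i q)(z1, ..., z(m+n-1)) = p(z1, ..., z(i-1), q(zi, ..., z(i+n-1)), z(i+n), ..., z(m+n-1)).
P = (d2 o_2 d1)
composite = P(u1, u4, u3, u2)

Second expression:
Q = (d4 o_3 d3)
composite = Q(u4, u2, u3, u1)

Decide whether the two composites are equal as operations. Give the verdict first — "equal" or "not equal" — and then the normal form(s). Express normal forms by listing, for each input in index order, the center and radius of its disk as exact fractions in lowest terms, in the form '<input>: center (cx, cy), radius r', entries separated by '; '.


not equal; the first gives u1: center (0, 1/2), radius 1/5; u2: center (0, 0), radius 1/6; u3: center (3/7, -1/2), radius 1/56; u4: center (1/2, -1/2), radius 1/56 and the second u1: center (11/36, -5/9), radius 1/54; u2: center (-1/2, -1/4), radius 1/10; u3: center (1/4, -1/2), radius 1/45; u4: center (0, 1/2), radius 1/10

The first composite normalizes to u1: center (0, 1/2), radius 1/5; u2: center (0, 0), radius 1/6; u3: center (3/7, -1/2), radius 1/56; u4: center (1/2, -1/2), radius 1/56
The second composite normalizes to u1: center (11/36, -5/9), radius 1/54; u2: center (-1/2, -1/4), radius 1/10; u3: center (1/4, -1/2), radius 1/45; u4: center (0, 1/2), radius 1/10
The normal forms differ: not equal.


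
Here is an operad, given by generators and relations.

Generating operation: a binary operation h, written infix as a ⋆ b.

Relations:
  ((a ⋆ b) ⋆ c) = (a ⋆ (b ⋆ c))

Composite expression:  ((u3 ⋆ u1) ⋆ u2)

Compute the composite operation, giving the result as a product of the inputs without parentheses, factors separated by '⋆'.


u3 ⋆ u1 ⋆ u2


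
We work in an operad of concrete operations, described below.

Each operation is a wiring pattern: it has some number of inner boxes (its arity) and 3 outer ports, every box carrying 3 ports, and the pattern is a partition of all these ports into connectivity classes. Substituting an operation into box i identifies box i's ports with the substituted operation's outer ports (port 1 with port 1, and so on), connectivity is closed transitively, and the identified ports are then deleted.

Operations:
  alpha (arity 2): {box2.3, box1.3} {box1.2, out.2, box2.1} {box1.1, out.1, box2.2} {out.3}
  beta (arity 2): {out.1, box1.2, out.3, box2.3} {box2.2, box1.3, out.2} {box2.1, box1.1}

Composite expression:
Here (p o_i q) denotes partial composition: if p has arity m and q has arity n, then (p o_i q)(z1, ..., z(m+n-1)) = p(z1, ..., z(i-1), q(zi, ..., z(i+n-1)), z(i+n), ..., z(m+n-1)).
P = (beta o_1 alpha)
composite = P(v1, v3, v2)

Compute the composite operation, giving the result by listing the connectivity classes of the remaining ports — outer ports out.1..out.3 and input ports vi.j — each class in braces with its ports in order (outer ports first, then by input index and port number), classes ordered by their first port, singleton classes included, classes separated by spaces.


Reachability decides: close wires over beta-identified ports.
composing alpha on (v1, v3), with out.j its own outer ports: {out.1, v1.1, v3.2} {out.2, v1.2, v3.1} {out.3} {v1.3, v3.3}
composing beta on (v1, v3, v2), with out.j its own outer ports: {out.1, out.3, v1.2, v2.3, v3.1} {out.2, v2.2} {v1.1, v2.1, v3.2} {v1.3, v3.3}

{out.1, out.3, v1.2, v2.3, v3.1} {out.2, v2.2} {v1.1, v2.1, v3.2} {v1.3, v3.3}


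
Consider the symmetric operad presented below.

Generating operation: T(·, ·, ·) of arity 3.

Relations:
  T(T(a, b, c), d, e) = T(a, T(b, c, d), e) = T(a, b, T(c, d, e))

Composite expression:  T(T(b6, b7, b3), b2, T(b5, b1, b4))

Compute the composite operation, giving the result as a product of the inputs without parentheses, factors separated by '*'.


b6 * b7 * b3 * b2 * b5 * b1 * b4

Every regrouping of T is equal, so read the b-inputs in written order.
T(b6, b7, b3) unparenthesizes to b6 * b7 * b3
T(b5, b1, b4) unparenthesizes to b5 * b1 * b4
T(T(b6, b7, b3), b2, T(b5, b1, b4)) unparenthesizes to b6 * b7 * b3 * b2 * b5 * b1 * b4


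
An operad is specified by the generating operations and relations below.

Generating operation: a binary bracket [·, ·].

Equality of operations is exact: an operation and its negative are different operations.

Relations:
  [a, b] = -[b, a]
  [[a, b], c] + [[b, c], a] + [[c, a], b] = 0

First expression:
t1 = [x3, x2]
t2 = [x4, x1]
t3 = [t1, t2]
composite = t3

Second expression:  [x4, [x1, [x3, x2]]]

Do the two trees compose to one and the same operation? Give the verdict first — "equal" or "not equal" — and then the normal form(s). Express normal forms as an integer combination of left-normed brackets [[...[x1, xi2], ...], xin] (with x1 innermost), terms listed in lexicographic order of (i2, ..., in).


The first composite normalizes to -[[[x1, x4], x2], x3] + [[[x1, x4], x3], x2]
The second composite normalizes to [[[x1, x2], x3], x4] - [[[x1, x3], x2], x4]
Different reductions; not equal.

not equal; first: -[[[x1, x4], x2], x3] + [[[x1, x4], x3], x2]; second: [[[x1, x2], x3], x4] - [[[x1, x3], x2], x4]


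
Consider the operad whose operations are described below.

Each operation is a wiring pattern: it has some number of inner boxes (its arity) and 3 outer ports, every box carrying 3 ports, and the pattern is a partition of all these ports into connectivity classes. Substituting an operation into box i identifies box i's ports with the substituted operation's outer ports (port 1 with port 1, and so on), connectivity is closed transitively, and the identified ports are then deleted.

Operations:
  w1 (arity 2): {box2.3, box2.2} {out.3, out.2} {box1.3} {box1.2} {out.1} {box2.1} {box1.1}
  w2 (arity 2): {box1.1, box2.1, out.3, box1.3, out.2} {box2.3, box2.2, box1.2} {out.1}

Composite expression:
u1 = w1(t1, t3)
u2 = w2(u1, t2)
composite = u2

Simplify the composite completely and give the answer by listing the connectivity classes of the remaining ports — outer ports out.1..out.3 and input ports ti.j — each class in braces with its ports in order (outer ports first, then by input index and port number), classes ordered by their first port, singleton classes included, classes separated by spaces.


{out.1} {out.2, out.3, t2.1, t2.2, t2.3} {t1.1} {t1.2} {t1.3} {t3.1} {t3.2, t3.3}

Connectivity passes through glued w2-boundaries; trace each wire chain.
w1 over (t1, t3) gives {out.1} {out.2, out.3} {t1.1} {t1.2} {t1.3} {t3.1} {t3.2, t3.3}, out.j being that stage's outer ports
w2 over (t1, t3, t2) gives {out.1} {out.2, out.3, t2.1, t2.2, t2.3} {t1.1} {t1.2} {t1.3} {t3.1} {t3.2, t3.3}, out.j being that stage's outer ports


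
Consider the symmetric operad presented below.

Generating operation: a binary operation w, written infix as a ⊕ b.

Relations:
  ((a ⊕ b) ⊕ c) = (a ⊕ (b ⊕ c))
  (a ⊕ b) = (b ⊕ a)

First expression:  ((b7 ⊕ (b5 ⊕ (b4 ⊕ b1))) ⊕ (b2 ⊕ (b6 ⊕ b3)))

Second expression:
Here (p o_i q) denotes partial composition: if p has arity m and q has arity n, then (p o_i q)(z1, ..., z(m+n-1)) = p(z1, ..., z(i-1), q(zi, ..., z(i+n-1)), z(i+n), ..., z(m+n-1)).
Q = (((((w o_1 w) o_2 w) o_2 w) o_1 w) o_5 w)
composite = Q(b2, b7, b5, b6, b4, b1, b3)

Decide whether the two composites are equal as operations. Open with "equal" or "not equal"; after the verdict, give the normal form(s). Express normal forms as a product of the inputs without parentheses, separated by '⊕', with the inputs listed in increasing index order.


equal; both compose to b1 ⊕ b2 ⊕ b3 ⊕ b4 ⊕ b5 ⊕ b6 ⊕ b7

The first expression reduces to b1 ⊕ b2 ⊕ b3 ⊕ b4 ⊕ b5 ⊕ b6 ⊕ b7
The second expression reduces to b1 ⊕ b2 ⊕ b3 ⊕ b4 ⊕ b5 ⊕ b6 ⊕ b7
The normal forms match — equal.


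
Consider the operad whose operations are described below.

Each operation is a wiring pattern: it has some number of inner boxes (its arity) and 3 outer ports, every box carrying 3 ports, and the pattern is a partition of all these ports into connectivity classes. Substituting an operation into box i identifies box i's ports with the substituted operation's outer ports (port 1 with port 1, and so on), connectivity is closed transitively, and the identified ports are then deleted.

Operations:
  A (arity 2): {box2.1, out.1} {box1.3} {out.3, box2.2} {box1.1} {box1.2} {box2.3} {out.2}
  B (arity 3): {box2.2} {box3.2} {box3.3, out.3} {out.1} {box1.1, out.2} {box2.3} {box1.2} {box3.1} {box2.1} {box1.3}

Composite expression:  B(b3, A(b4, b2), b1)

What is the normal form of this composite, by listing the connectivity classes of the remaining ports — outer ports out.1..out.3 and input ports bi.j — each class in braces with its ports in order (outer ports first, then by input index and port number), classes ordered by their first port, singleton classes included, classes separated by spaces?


{out.1} {out.2, b3.1} {out.3, b1.3} {b1.1} {b1.2} {b2.1} {b2.2} {b2.3} {b3.2} {b3.3} {b4.1} {b4.2} {b4.3}

After gluing at B, chains via deleted ports link the b-ports.
through A, on inputs (b4, b2): {out.1, b2.1} {out.2} {out.3, b2.2} {b2.3} {b4.1} {b4.2} {b4.3} (out.j = stage outer ports)
through B, on inputs (b3, b4, b2, b1): {out.1} {out.2, b3.1} {out.3, b1.3} {b1.1} {b1.2} {b2.1} {b2.2} {b2.3} {b3.2} {b3.3} {b4.1} {b4.2} {b4.3} (out.j = stage outer ports)


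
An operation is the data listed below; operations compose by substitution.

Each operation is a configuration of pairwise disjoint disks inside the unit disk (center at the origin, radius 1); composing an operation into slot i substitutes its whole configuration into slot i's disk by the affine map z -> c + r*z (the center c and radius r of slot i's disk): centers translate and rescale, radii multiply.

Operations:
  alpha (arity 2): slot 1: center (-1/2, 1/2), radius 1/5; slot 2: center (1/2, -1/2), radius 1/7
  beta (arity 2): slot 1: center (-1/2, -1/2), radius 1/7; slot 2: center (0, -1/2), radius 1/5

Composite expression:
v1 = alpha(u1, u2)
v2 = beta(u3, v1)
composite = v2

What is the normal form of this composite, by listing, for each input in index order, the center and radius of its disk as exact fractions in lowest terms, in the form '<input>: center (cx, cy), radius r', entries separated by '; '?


u1: center (-1/10, -2/5), radius 1/25; u2: center (1/10, -3/5), radius 1/35; u3: center (-1/2, -1/2), radius 1/7

Each u-disk chains the slot maps above it in beta; radii multiply.
u3 passes through 1 substitution, ending at center (-1/2, -1/2), radius 1/7
u1 passes through 2 substitutions, ending at center (-1/10, -2/5), radius 1/25
u2 passes through 2 substitutions, ending at center (1/10, -3/5), radius 1/35


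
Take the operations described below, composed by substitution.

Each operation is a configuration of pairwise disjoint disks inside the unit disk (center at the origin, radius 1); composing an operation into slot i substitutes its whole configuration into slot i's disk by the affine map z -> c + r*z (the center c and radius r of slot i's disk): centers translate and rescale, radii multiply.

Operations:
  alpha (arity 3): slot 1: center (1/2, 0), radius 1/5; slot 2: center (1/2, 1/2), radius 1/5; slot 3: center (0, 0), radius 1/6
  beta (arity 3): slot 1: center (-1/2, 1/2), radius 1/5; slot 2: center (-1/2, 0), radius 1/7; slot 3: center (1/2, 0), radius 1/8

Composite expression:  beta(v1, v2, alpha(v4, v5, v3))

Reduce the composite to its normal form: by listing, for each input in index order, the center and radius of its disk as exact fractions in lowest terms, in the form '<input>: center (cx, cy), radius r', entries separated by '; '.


v1: center (-1/2, 1/2), radius 1/5; v2: center (-1/2, 0), radius 1/7; v3: center (1/2, 0), radius 1/48; v4: center (9/16, 0), radius 1/40; v5: center (9/16, 1/16), radius 1/40

Each v-disk chains the slot maps above it in beta; radii multiply.
v1: after 1 affine step, its disk has center (-1/2, 1/2), radius 1/5
v2: after 1 affine step, its disk has center (-1/2, 0), radius 1/7
v4: after 2 affine steps, its disk has center (9/16, 0), radius 1/40
v5: after 2 affine steps, its disk has center (9/16, 1/16), radius 1/40
v3: after 2 affine steps, its disk has center (1/2, 0), radius 1/48


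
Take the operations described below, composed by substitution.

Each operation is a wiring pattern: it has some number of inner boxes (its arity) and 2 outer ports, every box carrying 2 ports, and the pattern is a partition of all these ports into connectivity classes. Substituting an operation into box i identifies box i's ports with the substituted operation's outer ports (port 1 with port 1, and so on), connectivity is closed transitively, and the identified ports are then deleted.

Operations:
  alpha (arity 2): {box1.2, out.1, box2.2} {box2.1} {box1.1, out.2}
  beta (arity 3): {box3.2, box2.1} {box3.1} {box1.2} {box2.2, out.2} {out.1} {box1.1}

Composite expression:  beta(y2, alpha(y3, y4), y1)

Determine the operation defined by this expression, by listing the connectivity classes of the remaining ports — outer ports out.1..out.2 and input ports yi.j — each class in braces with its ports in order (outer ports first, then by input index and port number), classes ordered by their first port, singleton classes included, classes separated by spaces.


{out.1} {out.2, y3.1} {y1.1} {y1.2, y3.2, y4.2} {y2.1} {y2.2} {y4.1}


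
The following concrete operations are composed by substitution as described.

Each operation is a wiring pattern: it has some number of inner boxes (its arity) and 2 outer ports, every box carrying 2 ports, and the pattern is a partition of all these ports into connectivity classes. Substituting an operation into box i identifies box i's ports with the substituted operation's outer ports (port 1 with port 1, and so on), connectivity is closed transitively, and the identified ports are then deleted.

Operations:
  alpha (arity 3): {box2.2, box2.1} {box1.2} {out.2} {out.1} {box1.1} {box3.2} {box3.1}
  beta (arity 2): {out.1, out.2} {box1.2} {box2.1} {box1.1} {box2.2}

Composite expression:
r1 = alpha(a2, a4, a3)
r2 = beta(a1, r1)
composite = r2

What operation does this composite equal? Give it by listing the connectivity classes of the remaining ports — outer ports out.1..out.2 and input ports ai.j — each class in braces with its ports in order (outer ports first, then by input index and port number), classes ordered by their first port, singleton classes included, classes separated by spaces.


{out.1, out.2} {a1.1} {a1.2} {a2.1} {a2.2} {a3.1} {a3.2} {a4.1, a4.2}

Connectivity passes through glued beta-boundaries; trace each wire chain.
after alpha, the pattern on (a2, a4, a3) reads {out.1} {out.2} {a2.1} {a2.2} {a3.1} {a3.2} {a4.1, a4.2} (out.j = its outer ports)
after beta, the pattern on (a1, a2, a4, a3) reads {out.1, out.2} {a1.1} {a1.2} {a2.1} {a2.2} {a3.1} {a3.2} {a4.1, a4.2} (out.j = its outer ports)


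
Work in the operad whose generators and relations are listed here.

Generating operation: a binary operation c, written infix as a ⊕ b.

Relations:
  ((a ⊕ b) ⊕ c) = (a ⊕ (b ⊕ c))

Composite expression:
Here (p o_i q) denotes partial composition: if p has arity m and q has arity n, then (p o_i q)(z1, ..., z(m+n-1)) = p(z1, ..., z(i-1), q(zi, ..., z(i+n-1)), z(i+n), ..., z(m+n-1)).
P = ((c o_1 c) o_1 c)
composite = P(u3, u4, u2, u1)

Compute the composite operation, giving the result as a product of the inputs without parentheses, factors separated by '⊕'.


u3 ⊕ u4 ⊕ u2 ⊕ u1

The c-tree's shape is irrelevant; the u-reading-order decides.
(u3 ⊕ u4) reduces to u3 ⊕ u4
((u3 ⊕ u4) ⊕ u2) reduces to u3 ⊕ u4 ⊕ u2
(((u3 ⊕ u4) ⊕ u2) ⊕ u1) reduces to u3 ⊕ u4 ⊕ u2 ⊕ u1


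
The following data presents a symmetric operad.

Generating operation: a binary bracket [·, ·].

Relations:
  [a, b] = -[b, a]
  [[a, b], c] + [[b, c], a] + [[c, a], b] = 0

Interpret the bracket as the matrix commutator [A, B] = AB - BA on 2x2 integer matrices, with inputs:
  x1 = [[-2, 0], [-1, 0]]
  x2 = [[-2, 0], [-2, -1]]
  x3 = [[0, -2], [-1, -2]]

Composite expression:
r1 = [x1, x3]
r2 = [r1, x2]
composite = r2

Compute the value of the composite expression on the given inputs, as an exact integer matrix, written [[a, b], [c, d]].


[x1, x3] = [[-2, 4], [-4, 2]]
[[x1, x3], x2] = [[-8, 4], [-4, 8]]

[[-8, 4], [-4, 8]]
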